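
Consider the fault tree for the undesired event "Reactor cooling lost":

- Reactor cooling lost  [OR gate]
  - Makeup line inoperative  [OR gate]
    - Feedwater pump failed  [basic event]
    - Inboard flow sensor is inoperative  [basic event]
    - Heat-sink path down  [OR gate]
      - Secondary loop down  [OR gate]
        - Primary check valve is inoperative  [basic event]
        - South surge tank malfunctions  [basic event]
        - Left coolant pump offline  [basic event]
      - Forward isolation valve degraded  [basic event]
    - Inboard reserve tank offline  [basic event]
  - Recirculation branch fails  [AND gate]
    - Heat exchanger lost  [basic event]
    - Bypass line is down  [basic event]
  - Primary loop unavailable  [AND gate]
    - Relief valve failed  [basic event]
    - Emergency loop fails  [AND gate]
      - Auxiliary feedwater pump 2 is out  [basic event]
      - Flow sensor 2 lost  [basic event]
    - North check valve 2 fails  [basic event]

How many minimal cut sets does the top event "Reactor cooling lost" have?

9

Secondary loop down [OR]: union of children's cut sets → 3 cut set(s).
Heat-sink path down [OR]: union of children's cut sets → 4 cut set(s).
Makeup line inoperative [OR]: union of children's cut sets → 7 cut set(s).
Recirculation branch fails [AND]: one cut set from each child combined → 1 × 1 = 1 cut set(s).
Emergency loop fails [AND]: one cut set from each child combined → 1 × 1 = 1 cut set(s).
Primary loop unavailable [AND]: one cut set from each child combined → 1 × 1 × 1 = 1 cut set(s).
Reactor cooling lost [OR]: union of children's cut sets → 9 cut set(s).
Minimal cut sets: {Feedwater pump failed}; {Inboard flow sensor is inoperative}; {Primary check valve is inoperative}; {South surge tank malfunctions}; {Left coolant pump offline}; {Forward isolation valve degraded}; {Inboard reserve tank offline}; {Bypass line is down, Heat exchanger lost}; {Auxiliary feedwater pump 2 is out, Flow sensor 2 lost, North check valve 2 fails, Relief valve failed}.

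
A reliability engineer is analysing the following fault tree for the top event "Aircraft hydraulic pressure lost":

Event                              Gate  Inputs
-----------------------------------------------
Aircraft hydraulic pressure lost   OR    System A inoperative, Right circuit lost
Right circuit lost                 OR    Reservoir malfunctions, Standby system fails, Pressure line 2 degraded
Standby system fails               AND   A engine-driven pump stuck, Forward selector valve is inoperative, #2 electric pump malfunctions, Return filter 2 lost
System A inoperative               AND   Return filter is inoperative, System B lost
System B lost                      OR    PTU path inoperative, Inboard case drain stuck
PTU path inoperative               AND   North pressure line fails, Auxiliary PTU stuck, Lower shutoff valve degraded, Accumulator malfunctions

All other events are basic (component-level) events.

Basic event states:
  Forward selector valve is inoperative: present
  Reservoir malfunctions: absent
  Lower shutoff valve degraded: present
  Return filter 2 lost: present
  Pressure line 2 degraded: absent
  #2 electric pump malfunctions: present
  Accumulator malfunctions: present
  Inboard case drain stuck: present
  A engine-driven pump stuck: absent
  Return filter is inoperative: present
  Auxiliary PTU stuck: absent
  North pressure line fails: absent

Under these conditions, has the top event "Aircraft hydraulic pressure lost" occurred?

PTU path inoperative [AND]: North pressure line fails=not, Auxiliary PTU stuck=not, Lower shutoff valve degraded=occurs, Accumulator malfunctions=occurs → not all inputs occur → does not occur.
System B lost [OR]: PTU path inoperative=not, Inboard case drain stuck=occurs → at least one input occurs → occurs.
System A inoperative [AND]: Return filter is inoperative=occurs, System B lost=occurs → all inputs occur → occurs.
Standby system fails [AND]: A engine-driven pump stuck=not, Forward selector valve is inoperative=occurs, #2 electric pump malfunctions=occurs, Return filter 2 lost=occurs → not all inputs occur → does not occur.
Right circuit lost [OR]: Reservoir malfunctions=not, Standby system fails=not, Pressure line 2 degraded=not → no input occurs → does not occur.
Aircraft hydraulic pressure lost [OR]: System A inoperative=occurs, Right circuit lost=not → at least one input occurs → occurs.

Yes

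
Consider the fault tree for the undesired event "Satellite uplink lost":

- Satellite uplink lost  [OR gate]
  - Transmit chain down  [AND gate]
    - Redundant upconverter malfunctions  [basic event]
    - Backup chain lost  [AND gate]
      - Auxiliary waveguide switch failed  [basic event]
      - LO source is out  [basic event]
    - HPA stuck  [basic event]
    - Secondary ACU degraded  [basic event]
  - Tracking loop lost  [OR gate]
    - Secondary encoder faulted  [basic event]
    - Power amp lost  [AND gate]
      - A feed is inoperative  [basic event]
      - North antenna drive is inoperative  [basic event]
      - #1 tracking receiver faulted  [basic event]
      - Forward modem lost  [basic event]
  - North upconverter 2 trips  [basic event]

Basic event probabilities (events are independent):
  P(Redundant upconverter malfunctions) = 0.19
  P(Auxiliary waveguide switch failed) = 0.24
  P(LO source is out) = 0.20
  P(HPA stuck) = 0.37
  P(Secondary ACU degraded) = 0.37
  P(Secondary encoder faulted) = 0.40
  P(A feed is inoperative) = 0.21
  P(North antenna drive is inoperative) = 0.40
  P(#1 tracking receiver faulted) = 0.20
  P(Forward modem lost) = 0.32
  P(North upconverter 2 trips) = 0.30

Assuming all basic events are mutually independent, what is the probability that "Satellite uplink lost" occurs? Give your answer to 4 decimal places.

P(Backup chain lost) [AND] = 0.24 × 0.20 = 0.048000
P(Transmit chain down) [AND] = 0.19 × 0.048000 × 0.37 × 0.37 = 0.001249
P(Power amp lost) [AND] = 0.21 × 0.40 × 0.20 × 0.32 = 0.005376
P(Tracking loop lost) [OR] = 1 − (1−0.40) × (1−0.005376) = 0.403226
P(Satellite uplink lost) [OR] = 1 − (1−0.001249) × (1−0.403226) × (1−0.30) = 0.582780
Rounded to 4 decimal places: P(Satellite uplink lost) ≈ 0.5828.

0.5828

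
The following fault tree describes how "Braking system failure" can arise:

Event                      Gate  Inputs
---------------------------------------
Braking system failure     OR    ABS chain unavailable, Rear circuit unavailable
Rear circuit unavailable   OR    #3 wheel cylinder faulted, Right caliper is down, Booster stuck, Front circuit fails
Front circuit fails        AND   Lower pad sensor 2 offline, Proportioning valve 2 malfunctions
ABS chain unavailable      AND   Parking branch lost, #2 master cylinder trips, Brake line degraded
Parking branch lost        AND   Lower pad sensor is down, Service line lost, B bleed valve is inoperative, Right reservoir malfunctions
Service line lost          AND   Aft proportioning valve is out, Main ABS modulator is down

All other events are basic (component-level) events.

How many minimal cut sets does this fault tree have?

5

Service line lost [AND]: one cut set from each child combined → 1 × 1 = 1 cut set(s).
Parking branch lost [AND]: one cut set from each child combined → 1 × 1 × 1 × 1 = 1 cut set(s).
ABS chain unavailable [AND]: one cut set from each child combined → 1 × 1 × 1 = 1 cut set(s).
Front circuit fails [AND]: one cut set from each child combined → 1 × 1 = 1 cut set(s).
Rear circuit unavailable [OR]: union of children's cut sets → 4 cut set(s).
Braking system failure [OR]: union of children's cut sets → 5 cut set(s).
Minimal cut sets: {#2 master cylinder trips, Aft proportioning valve is out, B bleed valve is inoperative, Brake line degraded, Lower pad sensor is down, Main ABS modulator is down, Right reservoir malfunctions}; {#3 wheel cylinder faulted}; {Right caliper is down}; {Booster stuck}; {Lower pad sensor 2 offline, Proportioning valve 2 malfunctions}.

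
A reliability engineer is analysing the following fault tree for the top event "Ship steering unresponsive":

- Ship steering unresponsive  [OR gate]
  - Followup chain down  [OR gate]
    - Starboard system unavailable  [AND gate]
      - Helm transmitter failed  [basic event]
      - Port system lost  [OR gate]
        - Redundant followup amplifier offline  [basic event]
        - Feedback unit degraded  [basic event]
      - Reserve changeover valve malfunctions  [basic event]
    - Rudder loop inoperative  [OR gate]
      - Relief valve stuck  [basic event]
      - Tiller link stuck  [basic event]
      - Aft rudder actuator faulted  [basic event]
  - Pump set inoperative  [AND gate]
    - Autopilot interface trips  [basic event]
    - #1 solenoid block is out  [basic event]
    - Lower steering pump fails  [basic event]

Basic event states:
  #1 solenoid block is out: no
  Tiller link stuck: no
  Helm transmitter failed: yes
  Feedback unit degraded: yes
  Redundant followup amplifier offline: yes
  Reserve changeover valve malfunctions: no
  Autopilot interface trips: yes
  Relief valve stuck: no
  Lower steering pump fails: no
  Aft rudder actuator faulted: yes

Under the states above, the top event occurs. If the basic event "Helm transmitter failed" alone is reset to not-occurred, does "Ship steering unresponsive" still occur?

Yes

Counterfactual: set "Helm transmitter failed" to not occurred.
Port system lost [OR]: Redundant followup amplifier offline=occurs, Feedback unit degraded=occurs → at least one input occurs → occurs.
Starboard system unavailable [AND]: Helm transmitter failed=not, Port system lost=occurs, Reserve changeover valve malfunctions=not → not all inputs occur → does not occur.
Rudder loop inoperative [OR]: Relief valve stuck=not, Tiller link stuck=not, Aft rudder actuator faulted=occurs → at least one input occurs → occurs.
Followup chain down [OR]: Starboard system unavailable=not, Rudder loop inoperative=occurs → at least one input occurs → occurs.
Pump set inoperative [AND]: Autopilot interface trips=occurs, #1 solenoid block is out=not, Lower steering pump fails=not → not all inputs occur → does not occur.
Ship steering unresponsive [OR]: Followup chain down=occurs, Pump set inoperative=not → at least one input occurs → occurs.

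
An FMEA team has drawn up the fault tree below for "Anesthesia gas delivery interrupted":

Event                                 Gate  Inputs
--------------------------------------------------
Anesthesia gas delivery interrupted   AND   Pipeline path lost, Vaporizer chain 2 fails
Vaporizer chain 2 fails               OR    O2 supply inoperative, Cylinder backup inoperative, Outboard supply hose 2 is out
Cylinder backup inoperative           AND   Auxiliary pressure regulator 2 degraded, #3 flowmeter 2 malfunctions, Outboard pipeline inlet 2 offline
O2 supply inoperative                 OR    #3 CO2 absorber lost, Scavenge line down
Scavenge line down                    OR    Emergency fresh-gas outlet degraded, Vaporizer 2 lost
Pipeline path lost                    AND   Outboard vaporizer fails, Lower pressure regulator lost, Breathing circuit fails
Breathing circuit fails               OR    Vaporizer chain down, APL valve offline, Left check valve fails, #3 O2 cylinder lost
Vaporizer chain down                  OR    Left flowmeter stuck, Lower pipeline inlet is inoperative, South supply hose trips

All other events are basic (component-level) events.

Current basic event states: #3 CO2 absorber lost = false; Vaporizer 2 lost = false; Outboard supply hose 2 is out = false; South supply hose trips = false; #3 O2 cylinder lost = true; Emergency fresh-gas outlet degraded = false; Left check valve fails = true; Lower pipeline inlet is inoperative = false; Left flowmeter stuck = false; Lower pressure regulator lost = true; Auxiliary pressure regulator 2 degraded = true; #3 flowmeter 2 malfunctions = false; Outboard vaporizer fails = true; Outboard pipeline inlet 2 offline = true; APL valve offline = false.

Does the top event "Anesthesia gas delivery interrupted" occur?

Vaporizer chain down [OR]: Left flowmeter stuck=not, Lower pipeline inlet is inoperative=not, South supply hose trips=not → no input occurs → does not occur.
Breathing circuit fails [OR]: Vaporizer chain down=not, APL valve offline=not, Left check valve fails=occurs, #3 O2 cylinder lost=occurs → at least one input occurs → occurs.
Pipeline path lost [AND]: Outboard vaporizer fails=occurs, Lower pressure regulator lost=occurs, Breathing circuit fails=occurs → all inputs occur → occurs.
Scavenge line down [OR]: Emergency fresh-gas outlet degraded=not, Vaporizer 2 lost=not → no input occurs → does not occur.
O2 supply inoperative [OR]: #3 CO2 absorber lost=not, Scavenge line down=not → no input occurs → does not occur.
Cylinder backup inoperative [AND]: Auxiliary pressure regulator 2 degraded=occurs, #3 flowmeter 2 malfunctions=not, Outboard pipeline inlet 2 offline=occurs → not all inputs occur → does not occur.
Vaporizer chain 2 fails [OR]: O2 supply inoperative=not, Cylinder backup inoperative=not, Outboard supply hose 2 is out=not → no input occurs → does not occur.
Anesthesia gas delivery interrupted [AND]: Pipeline path lost=occurs, Vaporizer chain 2 fails=not → not all inputs occur → does not occur.

No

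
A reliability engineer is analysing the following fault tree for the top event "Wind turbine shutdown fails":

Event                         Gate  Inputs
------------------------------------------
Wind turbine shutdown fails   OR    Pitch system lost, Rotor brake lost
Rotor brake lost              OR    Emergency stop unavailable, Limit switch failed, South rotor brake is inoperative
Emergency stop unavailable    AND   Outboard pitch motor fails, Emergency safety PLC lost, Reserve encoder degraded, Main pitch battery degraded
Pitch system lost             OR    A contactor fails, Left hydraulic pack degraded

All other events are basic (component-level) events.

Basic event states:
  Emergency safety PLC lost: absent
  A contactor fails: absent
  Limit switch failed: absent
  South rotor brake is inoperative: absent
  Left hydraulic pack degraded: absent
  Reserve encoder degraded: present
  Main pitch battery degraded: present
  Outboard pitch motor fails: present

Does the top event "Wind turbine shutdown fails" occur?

Pitch system lost [OR]: A contactor fails=not, Left hydraulic pack degraded=not → no input occurs → does not occur.
Emergency stop unavailable [AND]: Outboard pitch motor fails=occurs, Emergency safety PLC lost=not, Reserve encoder degraded=occurs, Main pitch battery degraded=occurs → not all inputs occur → does not occur.
Rotor brake lost [OR]: Emergency stop unavailable=not, Limit switch failed=not, South rotor brake is inoperative=not → no input occurs → does not occur.
Wind turbine shutdown fails [OR]: Pitch system lost=not, Rotor brake lost=not → no input occurs → does not occur.

No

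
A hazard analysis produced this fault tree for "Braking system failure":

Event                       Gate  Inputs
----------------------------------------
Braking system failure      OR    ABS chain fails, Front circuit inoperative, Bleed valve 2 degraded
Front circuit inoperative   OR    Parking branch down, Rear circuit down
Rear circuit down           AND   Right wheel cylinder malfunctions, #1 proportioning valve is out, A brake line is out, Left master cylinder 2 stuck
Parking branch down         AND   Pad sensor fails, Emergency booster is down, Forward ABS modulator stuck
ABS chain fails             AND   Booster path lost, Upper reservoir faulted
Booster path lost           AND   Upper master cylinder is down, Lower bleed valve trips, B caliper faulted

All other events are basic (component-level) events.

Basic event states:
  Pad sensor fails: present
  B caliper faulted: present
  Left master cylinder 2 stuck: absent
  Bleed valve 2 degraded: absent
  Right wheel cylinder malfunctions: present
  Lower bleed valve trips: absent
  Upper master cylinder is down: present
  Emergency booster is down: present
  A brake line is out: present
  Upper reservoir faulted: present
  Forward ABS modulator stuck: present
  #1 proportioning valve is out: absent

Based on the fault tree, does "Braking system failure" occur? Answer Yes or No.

Booster path lost [AND]: Upper master cylinder is down=occurs, Lower bleed valve trips=not, B caliper faulted=occurs → not all inputs occur → does not occur.
ABS chain fails [AND]: Booster path lost=not, Upper reservoir faulted=occurs → not all inputs occur → does not occur.
Parking branch down [AND]: Pad sensor fails=occurs, Emergency booster is down=occurs, Forward ABS modulator stuck=occurs → all inputs occur → occurs.
Rear circuit down [AND]: Right wheel cylinder malfunctions=occurs, #1 proportioning valve is out=not, A brake line is out=occurs, Left master cylinder 2 stuck=not → not all inputs occur → does not occur.
Front circuit inoperative [OR]: Parking branch down=occurs, Rear circuit down=not → at least one input occurs → occurs.
Braking system failure [OR]: ABS chain fails=not, Front circuit inoperative=occurs, Bleed valve 2 degraded=not → at least one input occurs → occurs.

Yes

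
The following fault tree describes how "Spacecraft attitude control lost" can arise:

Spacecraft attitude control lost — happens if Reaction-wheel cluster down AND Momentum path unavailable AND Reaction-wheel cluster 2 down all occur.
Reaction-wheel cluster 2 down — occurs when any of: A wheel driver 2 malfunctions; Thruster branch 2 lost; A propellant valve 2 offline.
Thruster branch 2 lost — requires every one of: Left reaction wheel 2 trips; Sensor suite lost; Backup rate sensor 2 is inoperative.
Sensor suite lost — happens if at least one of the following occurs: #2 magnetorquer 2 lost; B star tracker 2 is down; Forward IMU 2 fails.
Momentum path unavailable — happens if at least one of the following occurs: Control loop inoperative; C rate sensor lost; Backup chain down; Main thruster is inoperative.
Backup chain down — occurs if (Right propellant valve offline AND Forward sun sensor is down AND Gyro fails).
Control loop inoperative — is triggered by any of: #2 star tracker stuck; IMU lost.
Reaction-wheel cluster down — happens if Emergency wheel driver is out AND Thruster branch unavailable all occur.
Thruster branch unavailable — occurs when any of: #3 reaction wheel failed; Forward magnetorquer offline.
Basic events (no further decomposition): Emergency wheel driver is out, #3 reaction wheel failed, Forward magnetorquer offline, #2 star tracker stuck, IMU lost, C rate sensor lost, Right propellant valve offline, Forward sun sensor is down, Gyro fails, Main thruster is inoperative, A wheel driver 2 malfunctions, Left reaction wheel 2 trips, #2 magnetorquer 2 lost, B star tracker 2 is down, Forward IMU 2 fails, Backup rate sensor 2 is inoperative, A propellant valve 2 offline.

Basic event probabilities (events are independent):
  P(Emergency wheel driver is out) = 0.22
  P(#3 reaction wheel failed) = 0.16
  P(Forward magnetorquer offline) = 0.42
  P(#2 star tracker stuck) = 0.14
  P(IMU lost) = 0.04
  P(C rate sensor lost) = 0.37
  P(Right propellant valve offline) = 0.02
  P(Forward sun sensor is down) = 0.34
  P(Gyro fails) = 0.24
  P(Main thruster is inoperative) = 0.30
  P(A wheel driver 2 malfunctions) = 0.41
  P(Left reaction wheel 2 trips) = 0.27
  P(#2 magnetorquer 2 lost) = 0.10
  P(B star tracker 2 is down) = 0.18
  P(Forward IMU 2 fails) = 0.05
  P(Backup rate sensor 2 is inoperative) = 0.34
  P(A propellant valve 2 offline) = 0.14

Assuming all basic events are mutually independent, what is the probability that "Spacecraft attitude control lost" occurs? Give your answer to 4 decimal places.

0.0364

P(Thruster branch unavailable) [OR] = 1 − (1−0.16) × (1−0.42) = 0.512800
P(Reaction-wheel cluster down) [AND] = 0.22 × 0.512800 = 0.112816
P(Control loop inoperative) [OR] = 1 − (1−0.14) × (1−0.04) = 0.174400
P(Backup chain down) [AND] = 0.02 × 0.34 × 0.24 = 0.001632
P(Momentum path unavailable) [OR] = 1 − (1−0.174400) × (1−0.37) × (1−0.001632) × (1−0.30) = 0.636505
P(Sensor suite lost) [OR] = 1 − (1−0.10) × (1−0.18) × (1−0.05) = 0.298900
P(Thruster branch 2 lost) [AND] = 0.27 × 0.298900 × 0.34 = 0.027439
P(Reaction-wheel cluster 2 down) [OR] = 1 − (1−0.41) × (1−0.027439) × (1−0.14) = 0.506523
P(Spacecraft attitude control lost) [AND] = 0.112816 × 0.636505 × 0.506523 = 0.036372
Rounded to 4 decimal places: P(Spacecraft attitude control lost) ≈ 0.0364.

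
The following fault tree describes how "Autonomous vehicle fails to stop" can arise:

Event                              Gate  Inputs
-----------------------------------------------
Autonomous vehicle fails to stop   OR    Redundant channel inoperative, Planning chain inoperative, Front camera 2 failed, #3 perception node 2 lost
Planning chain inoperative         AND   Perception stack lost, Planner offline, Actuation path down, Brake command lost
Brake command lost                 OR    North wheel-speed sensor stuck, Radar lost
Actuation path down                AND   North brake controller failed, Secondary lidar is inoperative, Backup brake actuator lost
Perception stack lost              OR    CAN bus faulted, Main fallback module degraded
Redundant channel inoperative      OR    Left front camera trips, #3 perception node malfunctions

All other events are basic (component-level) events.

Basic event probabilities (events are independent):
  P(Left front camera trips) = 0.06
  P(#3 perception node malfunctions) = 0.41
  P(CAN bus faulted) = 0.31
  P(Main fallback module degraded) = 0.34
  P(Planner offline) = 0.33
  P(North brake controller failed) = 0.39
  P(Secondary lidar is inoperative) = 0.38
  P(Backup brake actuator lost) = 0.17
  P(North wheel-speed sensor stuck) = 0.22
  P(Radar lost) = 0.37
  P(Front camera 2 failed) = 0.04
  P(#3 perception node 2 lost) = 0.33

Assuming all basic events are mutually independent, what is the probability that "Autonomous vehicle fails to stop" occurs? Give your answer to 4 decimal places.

0.6441

P(Redundant channel inoperative) [OR] = 1 − (1−0.06) × (1−0.41) = 0.445400
P(Perception stack lost) [OR] = 1 − (1−0.31) × (1−0.34) = 0.544600
P(Actuation path down) [AND] = 0.39 × 0.38 × 0.17 = 0.025194
P(Brake command lost) [OR] = 1 − (1−0.22) × (1−0.37) = 0.508600
P(Planning chain inoperative) [AND] = 0.544600 × 0.33 × 0.025194 × 0.508600 = 0.002303
P(Autonomous vehicle fails to stop) [OR] = 1 − (1−0.445400) × (1−0.002303) × (1−0.04) × (1−0.33) = 0.644103
Rounded to 4 decimal places: P(Autonomous vehicle fails to stop) ≈ 0.6441.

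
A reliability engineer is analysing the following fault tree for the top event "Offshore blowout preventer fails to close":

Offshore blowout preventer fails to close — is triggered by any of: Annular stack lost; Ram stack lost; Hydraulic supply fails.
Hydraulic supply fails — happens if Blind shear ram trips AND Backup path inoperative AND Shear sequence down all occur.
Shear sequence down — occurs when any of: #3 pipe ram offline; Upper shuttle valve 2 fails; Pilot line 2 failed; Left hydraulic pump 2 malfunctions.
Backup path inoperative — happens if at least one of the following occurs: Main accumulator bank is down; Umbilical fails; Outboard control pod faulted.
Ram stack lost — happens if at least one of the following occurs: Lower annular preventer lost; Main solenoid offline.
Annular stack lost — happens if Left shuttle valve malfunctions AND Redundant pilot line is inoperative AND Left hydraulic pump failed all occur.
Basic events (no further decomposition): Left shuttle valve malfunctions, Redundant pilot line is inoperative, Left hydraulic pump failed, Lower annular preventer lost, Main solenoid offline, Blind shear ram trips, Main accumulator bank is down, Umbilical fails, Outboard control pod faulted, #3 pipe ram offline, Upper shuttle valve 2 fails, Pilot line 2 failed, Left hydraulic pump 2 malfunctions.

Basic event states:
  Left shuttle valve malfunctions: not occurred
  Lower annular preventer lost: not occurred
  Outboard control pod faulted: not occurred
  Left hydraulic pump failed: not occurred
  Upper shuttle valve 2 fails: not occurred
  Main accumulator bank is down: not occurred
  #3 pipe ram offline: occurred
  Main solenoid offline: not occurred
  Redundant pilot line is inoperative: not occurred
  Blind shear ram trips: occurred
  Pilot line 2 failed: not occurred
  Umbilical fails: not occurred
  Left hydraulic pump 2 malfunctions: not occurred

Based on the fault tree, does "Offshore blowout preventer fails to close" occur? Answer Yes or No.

Annular stack lost [AND]: Left shuttle valve malfunctions=not, Redundant pilot line is inoperative=not, Left hydraulic pump failed=not → not all inputs occur → does not occur.
Ram stack lost [OR]: Lower annular preventer lost=not, Main solenoid offline=not → no input occurs → does not occur.
Backup path inoperative [OR]: Main accumulator bank is down=not, Umbilical fails=not, Outboard control pod faulted=not → no input occurs → does not occur.
Shear sequence down [OR]: #3 pipe ram offline=occurs, Upper shuttle valve 2 fails=not, Pilot line 2 failed=not, Left hydraulic pump 2 malfunctions=not → at least one input occurs → occurs.
Hydraulic supply fails [AND]: Blind shear ram trips=occurs, Backup path inoperative=not, Shear sequence down=occurs → not all inputs occur → does not occur.
Offshore blowout preventer fails to close [OR]: Annular stack lost=not, Ram stack lost=not, Hydraulic supply fails=not → no input occurs → does not occur.

No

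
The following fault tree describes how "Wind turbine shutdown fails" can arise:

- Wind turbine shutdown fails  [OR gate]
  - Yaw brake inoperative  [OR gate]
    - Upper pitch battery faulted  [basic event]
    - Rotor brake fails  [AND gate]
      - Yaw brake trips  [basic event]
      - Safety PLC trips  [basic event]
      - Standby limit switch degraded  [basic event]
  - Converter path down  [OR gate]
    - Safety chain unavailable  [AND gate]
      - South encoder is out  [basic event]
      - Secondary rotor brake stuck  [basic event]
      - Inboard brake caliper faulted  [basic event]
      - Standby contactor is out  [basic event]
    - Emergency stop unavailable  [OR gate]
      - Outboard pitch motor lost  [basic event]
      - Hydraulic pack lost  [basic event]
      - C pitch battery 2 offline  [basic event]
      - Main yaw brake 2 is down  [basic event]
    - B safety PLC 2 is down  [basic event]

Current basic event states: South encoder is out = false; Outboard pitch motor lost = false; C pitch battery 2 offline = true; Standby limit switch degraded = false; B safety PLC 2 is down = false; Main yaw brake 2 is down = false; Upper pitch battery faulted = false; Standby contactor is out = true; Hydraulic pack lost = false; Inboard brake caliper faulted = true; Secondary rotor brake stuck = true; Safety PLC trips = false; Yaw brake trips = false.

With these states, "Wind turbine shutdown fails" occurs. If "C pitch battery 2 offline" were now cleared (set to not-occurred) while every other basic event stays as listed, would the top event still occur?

No

Counterfactual: set "C pitch battery 2 offline" to not occurred.
Rotor brake fails [AND]: Yaw brake trips=not, Safety PLC trips=not, Standby limit switch degraded=not → not all inputs occur → does not occur.
Yaw brake inoperative [OR]: Upper pitch battery faulted=not, Rotor brake fails=not → no input occurs → does not occur.
Safety chain unavailable [AND]: South encoder is out=not, Secondary rotor brake stuck=occurs, Inboard brake caliper faulted=occurs, Standby contactor is out=occurs → not all inputs occur → does not occur.
Emergency stop unavailable [OR]: Outboard pitch motor lost=not, Hydraulic pack lost=not, C pitch battery 2 offline=not, Main yaw brake 2 is down=not → no input occurs → does not occur.
Converter path down [OR]: Safety chain unavailable=not, Emergency stop unavailable=not, B safety PLC 2 is down=not → no input occurs → does not occur.
Wind turbine shutdown fails [OR]: Yaw brake inoperative=not, Converter path down=not → no input occurs → does not occur.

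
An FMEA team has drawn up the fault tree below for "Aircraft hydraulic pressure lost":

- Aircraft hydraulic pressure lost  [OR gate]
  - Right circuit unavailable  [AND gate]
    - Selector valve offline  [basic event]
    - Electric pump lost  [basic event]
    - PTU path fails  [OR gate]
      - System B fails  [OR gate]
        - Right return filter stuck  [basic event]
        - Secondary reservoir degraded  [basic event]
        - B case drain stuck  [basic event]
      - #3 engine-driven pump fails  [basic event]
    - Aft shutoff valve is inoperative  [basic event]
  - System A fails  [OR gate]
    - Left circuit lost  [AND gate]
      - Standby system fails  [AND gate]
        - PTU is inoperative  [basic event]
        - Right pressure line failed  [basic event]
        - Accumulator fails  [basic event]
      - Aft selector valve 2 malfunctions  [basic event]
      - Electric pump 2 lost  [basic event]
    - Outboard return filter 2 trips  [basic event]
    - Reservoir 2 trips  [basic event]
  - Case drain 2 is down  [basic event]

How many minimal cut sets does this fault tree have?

System B fails [OR]: union of children's cut sets → 3 cut set(s).
PTU path fails [OR]: union of children's cut sets → 4 cut set(s).
Right circuit unavailable [AND]: one cut set from each child combined → 1 × 1 × 4 × 1 = 4 cut set(s).
Standby system fails [AND]: one cut set from each child combined → 1 × 1 × 1 = 1 cut set(s).
Left circuit lost [AND]: one cut set from each child combined → 1 × 1 × 1 = 1 cut set(s).
System A fails [OR]: union of children's cut sets → 3 cut set(s).
Aircraft hydraulic pressure lost [OR]: union of children's cut sets → 8 cut set(s).
Minimal cut sets: {Aft shutoff valve is inoperative, Electric pump lost, Right return filter stuck, Selector valve offline}; {Aft shutoff valve is inoperative, Electric pump lost, Secondary reservoir degraded, Selector valve offline}; {Aft shutoff valve is inoperative, B case drain stuck, Electric pump lost, Selector valve offline}; {#3 engine-driven pump fails, Aft shutoff valve is inoperative, Electric pump lost, Selector valve offline}; {Accumulator fails, Aft selector valve 2 malfunctions, Electric pump 2 lost, PTU is inoperative, Right pressure line failed}; {Outboard return filter 2 trips}; {Reservoir 2 trips}; {Case drain 2 is down}.

8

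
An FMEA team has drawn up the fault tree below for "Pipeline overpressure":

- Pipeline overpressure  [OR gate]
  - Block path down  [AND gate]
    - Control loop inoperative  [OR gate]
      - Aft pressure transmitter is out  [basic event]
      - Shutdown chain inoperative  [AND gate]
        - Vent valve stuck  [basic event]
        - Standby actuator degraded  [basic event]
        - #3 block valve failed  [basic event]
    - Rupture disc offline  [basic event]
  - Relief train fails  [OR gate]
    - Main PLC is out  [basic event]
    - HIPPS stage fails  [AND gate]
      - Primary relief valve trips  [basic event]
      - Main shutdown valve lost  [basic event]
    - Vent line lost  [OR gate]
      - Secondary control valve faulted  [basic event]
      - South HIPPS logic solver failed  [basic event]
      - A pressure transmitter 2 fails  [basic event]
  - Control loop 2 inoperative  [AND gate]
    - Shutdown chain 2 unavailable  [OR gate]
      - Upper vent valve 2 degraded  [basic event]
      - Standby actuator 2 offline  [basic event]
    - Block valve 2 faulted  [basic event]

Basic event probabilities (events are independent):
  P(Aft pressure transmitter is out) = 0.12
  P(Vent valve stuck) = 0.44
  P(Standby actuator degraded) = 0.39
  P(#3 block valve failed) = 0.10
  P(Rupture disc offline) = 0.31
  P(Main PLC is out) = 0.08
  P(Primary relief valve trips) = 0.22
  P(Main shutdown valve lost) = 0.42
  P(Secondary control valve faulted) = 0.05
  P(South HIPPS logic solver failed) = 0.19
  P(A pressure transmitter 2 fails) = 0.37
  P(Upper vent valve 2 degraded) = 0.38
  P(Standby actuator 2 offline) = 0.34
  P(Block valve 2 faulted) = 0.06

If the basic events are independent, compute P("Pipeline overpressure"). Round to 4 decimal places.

0.6259

P(Shutdown chain inoperative) [AND] = 0.44 × 0.39 × 0.10 = 0.017160
P(Control loop inoperative) [OR] = 1 − (1−0.12) × (1−0.017160) = 0.135101
P(Block path down) [AND] = 0.135101 × 0.31 = 0.041881
P(HIPPS stage fails) [AND] = 0.22 × 0.42 = 0.092400
P(Vent line lost) [OR] = 1 − (1−0.05) × (1−0.19) × (1−0.37) = 0.515215
P(Relief train fails) [OR] = 1 − (1−0.08) × (1−0.092400) × (1−0.515215) = 0.595208
P(Shutdown chain 2 unavailable) [OR] = 1 − (1−0.38) × (1−0.34) = 0.590800
P(Control loop 2 inoperative) [AND] = 0.590800 × 0.06 = 0.035448
P(Pipeline overpressure) [OR] = 1 − (1−0.041881) × (1−0.595208) × (1−0.035448) = 0.625909
Rounded to 4 decimal places: P(Pipeline overpressure) ≈ 0.6259.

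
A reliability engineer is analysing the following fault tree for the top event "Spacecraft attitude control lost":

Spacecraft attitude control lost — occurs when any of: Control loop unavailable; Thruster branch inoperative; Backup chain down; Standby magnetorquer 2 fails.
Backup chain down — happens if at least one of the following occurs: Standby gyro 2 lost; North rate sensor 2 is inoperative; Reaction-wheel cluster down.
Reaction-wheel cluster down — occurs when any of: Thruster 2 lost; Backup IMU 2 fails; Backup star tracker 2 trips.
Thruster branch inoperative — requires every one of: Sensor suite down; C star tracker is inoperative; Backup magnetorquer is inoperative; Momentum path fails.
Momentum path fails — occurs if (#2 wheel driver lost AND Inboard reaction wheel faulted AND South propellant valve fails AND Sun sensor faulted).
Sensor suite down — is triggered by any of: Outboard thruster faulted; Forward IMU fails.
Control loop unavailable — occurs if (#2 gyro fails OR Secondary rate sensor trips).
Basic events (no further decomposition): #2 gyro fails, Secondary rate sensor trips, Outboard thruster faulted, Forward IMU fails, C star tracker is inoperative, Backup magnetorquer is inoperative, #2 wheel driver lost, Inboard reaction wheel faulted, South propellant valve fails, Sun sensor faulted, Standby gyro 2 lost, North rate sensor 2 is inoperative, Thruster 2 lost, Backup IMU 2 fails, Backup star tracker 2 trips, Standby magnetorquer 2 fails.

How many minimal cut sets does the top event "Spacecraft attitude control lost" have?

10

Control loop unavailable [OR]: union of children's cut sets → 2 cut set(s).
Sensor suite down [OR]: union of children's cut sets → 2 cut set(s).
Momentum path fails [AND]: one cut set from each child combined → 1 × 1 × 1 × 1 = 1 cut set(s).
Thruster branch inoperative [AND]: one cut set from each child combined → 2 × 1 × 1 × 1 = 2 cut set(s).
Reaction-wheel cluster down [OR]: union of children's cut sets → 3 cut set(s).
Backup chain down [OR]: union of children's cut sets → 5 cut set(s).
Spacecraft attitude control lost [OR]: union of children's cut sets → 10 cut set(s).
Minimal cut sets: {#2 gyro fails}; {Secondary rate sensor trips}; {#2 wheel driver lost, Backup magnetorquer is inoperative, C star tracker is inoperative, Inboard reaction wheel faulted, Outboard thruster faulted, South propellant valve fails, Sun sensor faulted}; {#2 wheel driver lost, Backup magnetorquer is inoperative, C star tracker is inoperative, Forward IMU fails, Inboard reaction wheel faulted, South propellant valve fails, Sun sensor faulted}; {Standby gyro 2 lost}; {North rate sensor 2 is inoperative}; {Thruster 2 lost}; {Backup IMU 2 fails}; {Backup star tracker 2 trips}; {Standby magnetorquer 2 fails}.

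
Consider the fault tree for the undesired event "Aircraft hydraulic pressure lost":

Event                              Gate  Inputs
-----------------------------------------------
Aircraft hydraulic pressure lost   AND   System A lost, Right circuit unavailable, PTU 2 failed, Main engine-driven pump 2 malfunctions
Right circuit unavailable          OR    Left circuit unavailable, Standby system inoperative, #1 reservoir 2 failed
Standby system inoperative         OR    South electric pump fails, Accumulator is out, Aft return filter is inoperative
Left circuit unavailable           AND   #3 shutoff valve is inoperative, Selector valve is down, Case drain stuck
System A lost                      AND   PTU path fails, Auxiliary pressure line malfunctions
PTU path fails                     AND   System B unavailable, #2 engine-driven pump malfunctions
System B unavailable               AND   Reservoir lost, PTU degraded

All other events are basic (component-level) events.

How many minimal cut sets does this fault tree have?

System B unavailable [AND]: one cut set from each child combined → 1 × 1 = 1 cut set(s).
PTU path fails [AND]: one cut set from each child combined → 1 × 1 = 1 cut set(s).
System A lost [AND]: one cut set from each child combined → 1 × 1 = 1 cut set(s).
Left circuit unavailable [AND]: one cut set from each child combined → 1 × 1 × 1 = 1 cut set(s).
Standby system inoperative [OR]: union of children's cut sets → 3 cut set(s).
Right circuit unavailable [OR]: union of children's cut sets → 5 cut set(s).
Aircraft hydraulic pressure lost [AND]: one cut set from each child combined → 1 × 5 × 1 × 1 = 5 cut set(s).
Minimal cut sets: {#2 engine-driven pump malfunctions, #3 shutoff valve is inoperative, Auxiliary pressure line malfunctions, Case drain stuck, Main engine-driven pump 2 malfunctions, PTU 2 failed, PTU degraded, Reservoir lost, Selector valve is down}; {#2 engine-driven pump malfunctions, Auxiliary pressure line malfunctions, Main engine-driven pump 2 malfunctions, PTU 2 failed, PTU degraded, Reservoir lost, South electric pump fails}; {#2 engine-driven pump malfunctions, Accumulator is out, Auxiliary pressure line malfunctions, Main engine-driven pump 2 malfunctions, PTU 2 failed, PTU degraded, Reservoir lost}; {#2 engine-driven pump malfunctions, Aft return filter is inoperative, Auxiliary pressure line malfunctions, Main engine-driven pump 2 malfunctions, PTU 2 failed, PTU degraded, Reservoir lost}; {#1 reservoir 2 failed, #2 engine-driven pump malfunctions, Auxiliary pressure line malfunctions, Main engine-driven pump 2 malfunctions, PTU 2 failed, PTU degraded, Reservoir lost}.

5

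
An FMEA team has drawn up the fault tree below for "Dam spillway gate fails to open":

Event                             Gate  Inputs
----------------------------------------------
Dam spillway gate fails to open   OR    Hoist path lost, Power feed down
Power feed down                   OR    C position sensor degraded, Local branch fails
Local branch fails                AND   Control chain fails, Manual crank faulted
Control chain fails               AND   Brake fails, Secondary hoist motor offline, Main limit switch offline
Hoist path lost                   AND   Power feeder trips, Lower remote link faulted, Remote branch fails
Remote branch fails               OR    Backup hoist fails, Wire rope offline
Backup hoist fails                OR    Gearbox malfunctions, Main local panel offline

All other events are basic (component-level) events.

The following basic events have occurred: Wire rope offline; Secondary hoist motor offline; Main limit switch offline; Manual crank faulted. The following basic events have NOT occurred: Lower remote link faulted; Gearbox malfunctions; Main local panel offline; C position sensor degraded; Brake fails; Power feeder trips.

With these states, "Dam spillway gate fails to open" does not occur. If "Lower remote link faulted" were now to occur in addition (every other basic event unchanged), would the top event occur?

No

Counterfactual: set "Lower remote link faulted" to occurred.
Backup hoist fails [OR]: Gearbox malfunctions=not, Main local panel offline=not → no input occurs → does not occur.
Remote branch fails [OR]: Backup hoist fails=not, Wire rope offline=occurs → at least one input occurs → occurs.
Hoist path lost [AND]: Power feeder trips=not, Lower remote link faulted=occurs, Remote branch fails=occurs → not all inputs occur → does not occur.
Control chain fails [AND]: Brake fails=not, Secondary hoist motor offline=occurs, Main limit switch offline=occurs → not all inputs occur → does not occur.
Local branch fails [AND]: Control chain fails=not, Manual crank faulted=occurs → not all inputs occur → does not occur.
Power feed down [OR]: C position sensor degraded=not, Local branch fails=not → no input occurs → does not occur.
Dam spillway gate fails to open [OR]: Hoist path lost=not, Power feed down=not → no input occurs → does not occur.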